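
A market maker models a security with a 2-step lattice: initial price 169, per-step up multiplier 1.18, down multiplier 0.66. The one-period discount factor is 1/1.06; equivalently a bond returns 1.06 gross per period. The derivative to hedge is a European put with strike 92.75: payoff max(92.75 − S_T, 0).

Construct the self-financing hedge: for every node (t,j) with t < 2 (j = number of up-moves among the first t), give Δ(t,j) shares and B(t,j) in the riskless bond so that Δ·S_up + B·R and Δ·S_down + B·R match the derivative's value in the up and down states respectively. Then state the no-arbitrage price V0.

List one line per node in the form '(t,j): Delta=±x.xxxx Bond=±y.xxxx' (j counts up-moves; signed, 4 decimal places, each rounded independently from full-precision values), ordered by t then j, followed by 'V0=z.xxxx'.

The replicating-portfolio and risk-neutral prices coincide; use p* = (1.06−0.66)/(1.18−0.66) = 0.7692 for the latter.
At expiry t=2: V(2,0)=19.1336, V(2,1)=0.0000, V(2,2)=0.0000
(1,0): S=111.5400. Δ = (V_up−V_dn)/(S_up−S_dn) = (0.0000−19.1336)/(131.6172−73.6164) = -0.3299. V = [p*·0.0000 + (1−p*)·19.1336]/1.06 = 4.1655. B = V − Δ·S = 40.9609.
(1,1): S=199.4200. Δ = (V_up−V_dn)/(S_up−S_dn) = (0.0000−0.0000)/(235.3156−131.6172) = 0.0000. V = [p*·0.0000 + (1−p*)·0.0000]/1.06 = 0.0000. B = V − Δ·S = 0.0000.
(0,0): S=169.0000. Δ = (V_up−V_dn)/(S_up−S_dn) = (0.0000−4.1655)/(199.4200−111.5400) = -0.0474. V = [p*·0.0000 + (1−p*)·4.1655]/1.06 = 0.9069. B = V − Δ·S = 8.9175.
Root portfolio cost Δ·169+B reproduces V0=0.9069.

(0,0): Delta=-0.0474 Bond=8.9175
(1,0): Delta=-0.3299 Bond=40.9609
(1,1): Delta=0.0000 Bond=0.0000
V0=0.9069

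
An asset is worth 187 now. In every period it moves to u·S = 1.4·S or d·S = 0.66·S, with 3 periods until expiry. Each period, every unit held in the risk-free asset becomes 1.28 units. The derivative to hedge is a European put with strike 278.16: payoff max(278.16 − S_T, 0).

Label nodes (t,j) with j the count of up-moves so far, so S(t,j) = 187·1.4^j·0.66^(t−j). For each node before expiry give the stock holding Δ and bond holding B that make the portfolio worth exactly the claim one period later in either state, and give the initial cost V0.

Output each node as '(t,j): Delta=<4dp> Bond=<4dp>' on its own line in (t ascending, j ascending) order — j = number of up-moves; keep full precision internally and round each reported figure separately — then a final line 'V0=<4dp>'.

Under the risk-neutral measure, an up-move has probability p* = (R−d)/(u−d) = 0.8378 and values discount at R = 1.28.
Payoff layer (t=3): V(3,0)=224.3982, V(3,1)=164.1199, V(3,2)=36.2568, V(3,3)=0.0000
  t=2,j=0: stock 81.4572 → up 114.0401 (V=164.1199), down 53.7618 (V=224.3982). Price 135.8553; hedge Δ=-1.0000, bond B=217.3125.
  t=2,j=1: stock 172.7880 → up 241.9032 (V=36.2568), down 114.0401 (V=164.1199). Price 44.5245; hedge Δ=-1.0000, bond B=217.3125.
  t=2,j=2: stock 366.5200 → up 513.1280 (V=0.0000), down 241.9032 (V=36.2568). Price 4.5933; hedge Δ=-0.1337, bond B=53.5890.
  t=1,j=0: stock 123.4200 → up 172.7880 (V=44.5245), down 81.4572 (V=135.8553). Price 46.3554; hedge Δ=-1.0000, bond B=169.7754.
  t=1,j=1: stock 261.8000 → up 366.5200 (V=4.5933), down 172.7880 (V=44.5245). Price 8.6474; hedge Δ=-0.2061, bond B=62.6084.
  t=0,j=0: stock 187.0000 → up 261.8000 (V=8.6474), down 123.4200 (V=46.3554). Price 11.5330; hedge Δ=-0.2725, bond B=62.4897.
Root portfolio cost Δ·187+B reproduces V0=11.5330.

(0,0): Delta=-0.2725 Bond=62.4897
(1,0): Delta=-1.0000 Bond=169.7754
(1,1): Delta=-0.2061 Bond=62.6084
(2,0): Delta=-1.0000 Bond=217.3125
(2,1): Delta=-1.0000 Bond=217.3125
(2,2): Delta=-0.1337 Bond=53.5890
V0=11.5330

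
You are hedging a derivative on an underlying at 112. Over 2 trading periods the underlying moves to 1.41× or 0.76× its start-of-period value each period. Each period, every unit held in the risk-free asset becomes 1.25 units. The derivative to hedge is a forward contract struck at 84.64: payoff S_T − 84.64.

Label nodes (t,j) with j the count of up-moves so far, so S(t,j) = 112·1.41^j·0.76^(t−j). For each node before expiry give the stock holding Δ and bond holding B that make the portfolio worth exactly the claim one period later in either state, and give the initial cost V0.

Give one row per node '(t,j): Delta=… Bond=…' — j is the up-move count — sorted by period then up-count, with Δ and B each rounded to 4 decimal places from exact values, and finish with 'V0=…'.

(0,0): Delta=1.0000 Bond=-54.1696
(1,0): Delta=1.0000 Bond=-67.7120
(1,1): Delta=1.0000 Bond=-67.7120
V0=57.8304

The replicating-portfolio and risk-neutral prices coincide; use p* = (1.25−0.76)/(1.41−0.76) = 0.7538 for the latter.
Terminal payoffs: V(2,0)=-19.9488, V(2,1)=35.3792, V(2,2)=138.0272
(1,0): S=85.1200. Δ = (V_up−V_dn)/(S_up−S_dn) = (35.3792−-19.9488)/(120.0192−64.6912) = 1.0000. V = [p*·35.3792 + (1−p*)·-19.9488]/1.25 = 17.4080. B = V − Δ·S = -67.7120.
(1,1): S=157.9200. Δ = (V_up−V_dn)/(S_up−S_dn) = (138.0272−35.3792)/(222.6672−120.0192) = 1.0000. V = [p*·138.0272 + (1−p*)·35.3792]/1.25 = 90.2080. B = V − Δ·S = -67.7120.
(0,0): S=112.0000. Δ = (V_up−V_dn)/(S_up−S_dn) = (90.2080−17.4080)/(157.9200−85.1200) = 1.0000. V = [p*·90.2080 + (1−p*)·17.4080]/1.25 = 57.8304. B = V − Δ·S = -54.1696.
Check: Δ(0,0)·S0 + B(0,0) = 57.8304 = V0.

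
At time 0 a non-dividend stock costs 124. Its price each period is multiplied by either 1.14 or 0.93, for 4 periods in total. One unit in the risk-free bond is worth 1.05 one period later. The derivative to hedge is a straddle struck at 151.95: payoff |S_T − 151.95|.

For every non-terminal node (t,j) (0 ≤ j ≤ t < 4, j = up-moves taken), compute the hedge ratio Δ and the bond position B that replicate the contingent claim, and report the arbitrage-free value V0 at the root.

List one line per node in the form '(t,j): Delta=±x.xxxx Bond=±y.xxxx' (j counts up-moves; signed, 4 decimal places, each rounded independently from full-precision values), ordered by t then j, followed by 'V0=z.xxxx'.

(0,0): Delta=0.0041 Bond=20.5353
(1,0): Delta=-0.5377 Bond=84.0376
(1,1): Delta=0.3356 Bond=-25.2946
(2,0): Delta=-1.0000 Bond=137.8231
(2,1): Delta=-0.2548 Bond=51.0517
(2,2): Delta=0.6968 Bond=-84.7676
(3,0): Delta=-1.0000 Bond=144.7143
(3,1): Delta=-1.0000 Bond=144.7143
(3,2): Delta=0.2011 Bond=-14.7282
(3,3): Delta=1.0000 Bond=-144.7143
V0=21.0421

Under the risk-neutral measure, an up-move has probability p* = (R−d)/(u−d) = 0.5714 and values discount at R = 1.05.
Terminal payoffs: V(4,0)=59.1916, V(4,1)=38.2461, V(4,2)=12.5710, V(4,3)=18.9017, V(4,4)=57.4811
  t=3,j=0: stock 99.7403 → up 113.7039 (V=38.2461), down 92.7584 (V=59.1916). Price 44.9740; hedge Δ=-1.0000, bond B=144.7143.
  t=3,j=1: stock 122.2623 → up 139.3790 (V=12.5710), down 113.7039 (V=38.2461). Price 22.4520; hedge Δ=-1.0000, bond B=144.7143.
  t=3,j=2: stock 149.8699 → up 170.8517 (V=18.9017), down 139.3790 (V=12.5710). Price 15.4176; hedge Δ=0.2011, bond B=-14.7282.
  t=3,j=3: stock 183.7115 → up 209.4311 (V=57.4811), down 170.8517 (V=18.9017). Price 38.9972; hedge Δ=1.0000, bond B=-144.7143.
  t=2,j=0: stock 107.2476 → up 122.2623 (V=22.4520), down 99.7403 (V=44.9740). Price 30.5755; hedge Δ=-1.0000, bond B=137.8231.
  t=2,j=1: stock 131.4648 → up 149.8699 (V=15.4176), down 122.2623 (V=22.4520). Price 17.5546; hedge Δ=-0.2548, bond B=51.0517.
  t=2,j=2: stock 161.1504 → up 183.7115 (V=38.9972), down 149.8699 (V=15.4176). Price 27.5159; hedge Δ=0.6968, bond B=-84.7676.
  t=1,j=0: stock 115.3200 → up 131.4648 (V=17.5546), down 107.2476 (V=30.5755). Price 22.0334; hedge Δ=-0.5377, bond B=84.0376.
  t=1,j=1: stock 141.3600 → up 161.1504 (V=27.5159), down 131.4648 (V=17.5546). Price 22.1398; hedge Δ=0.3356, bond B=-25.2946.
  t=0,j=0: stock 124.0000 → up 141.3600 (V=22.1398), down 115.3200 (V=22.0334). Price 21.0421; hedge Δ=0.0041, bond B=20.5353.
The time-0 hedge costs 21.0421, which is the no-arbitrage price.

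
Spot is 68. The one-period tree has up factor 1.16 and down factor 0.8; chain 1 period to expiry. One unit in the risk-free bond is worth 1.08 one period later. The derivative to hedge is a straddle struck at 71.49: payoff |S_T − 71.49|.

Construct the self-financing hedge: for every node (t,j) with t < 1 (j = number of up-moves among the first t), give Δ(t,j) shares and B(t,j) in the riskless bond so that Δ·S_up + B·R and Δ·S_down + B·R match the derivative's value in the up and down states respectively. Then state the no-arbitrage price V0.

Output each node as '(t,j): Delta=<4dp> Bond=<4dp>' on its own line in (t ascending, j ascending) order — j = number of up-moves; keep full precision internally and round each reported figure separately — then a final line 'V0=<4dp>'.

Since d<R<u, set p* = (R−d)/(u−d) = 0.7778; price each node as the discounted p*-expectation of its children.
At expiry t=1: V(1,0)=17.0900, V(1,1)=7.3900
Node (0,0) S=68.0000: V=(p*·7.3900+(1−p*)·17.0900)/1.08=8.8385; Δ=(7.3900−17.0900)/(78.8800−54.4000)=-0.3962; B=V−Δ·S=35.7829
Each (Δ,B) replicates both successor values, so the strategy is self-financing and V0 is arbitrage-free.

(0,0): Delta=-0.3962 Bond=35.7829
V0=8.8385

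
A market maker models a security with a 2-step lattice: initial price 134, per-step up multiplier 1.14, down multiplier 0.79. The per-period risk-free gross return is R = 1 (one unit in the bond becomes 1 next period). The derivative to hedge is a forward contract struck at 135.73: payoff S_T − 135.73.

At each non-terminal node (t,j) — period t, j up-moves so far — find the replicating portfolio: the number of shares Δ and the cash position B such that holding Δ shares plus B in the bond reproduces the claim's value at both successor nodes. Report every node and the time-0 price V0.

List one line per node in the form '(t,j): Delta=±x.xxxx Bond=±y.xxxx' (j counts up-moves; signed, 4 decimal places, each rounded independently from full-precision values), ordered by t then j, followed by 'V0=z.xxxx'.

The replicating-portfolio and risk-neutral prices coincide; use p* = (1−0.79)/(1.14−0.79) = 0.6000 for the latter.
Payoff layer (t=2): V(2,0)=-52.1006, V(2,1)=-15.0496, V(2,2)=38.4164
Node (1,0) S=105.8600: V=(p*·-15.0496+(1−p*)·-52.1006)/1=-29.8700; Δ=(-15.0496−-52.1006)/(120.6804−83.6294)=1.0000; B=V−Δ·S=-135.7300
Node (1,1) S=152.7600: V=(p*·38.4164+(1−p*)·-15.0496)/1=17.0300; Δ=(38.4164−-15.0496)/(174.1464−120.6804)=1.0000; B=V−Δ·S=-135.7300
Node (0,0) S=134.0000: V=(p*·17.0300+(1−p*)·-29.8700)/1=-1.7300; Δ=(17.0300−-29.8700)/(152.7600−105.8600)=1.0000; B=V−Δ·S=-135.7300
Each (Δ,B) replicates both successor values, so the strategy is self-financing and V0 is arbitrage-free.

(0,0): Delta=1.0000 Bond=-135.7300
(1,0): Delta=1.0000 Bond=-135.7300
(1,1): Delta=1.0000 Bond=-135.7300
V0=-1.7300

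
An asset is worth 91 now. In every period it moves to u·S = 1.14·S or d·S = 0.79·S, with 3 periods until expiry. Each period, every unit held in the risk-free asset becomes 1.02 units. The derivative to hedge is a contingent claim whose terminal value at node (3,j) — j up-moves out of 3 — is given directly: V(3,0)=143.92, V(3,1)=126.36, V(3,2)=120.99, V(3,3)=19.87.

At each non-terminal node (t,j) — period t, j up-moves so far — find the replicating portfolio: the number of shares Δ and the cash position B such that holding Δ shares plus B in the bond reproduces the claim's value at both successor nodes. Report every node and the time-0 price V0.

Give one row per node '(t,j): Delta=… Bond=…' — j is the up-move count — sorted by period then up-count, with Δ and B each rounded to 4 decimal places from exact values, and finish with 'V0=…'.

(0,0): Delta=-1.4531 Bond=221.2475
(1,0): Delta=-0.3721 Bond=147.9575
(1,1): Delta=-1.8440 Bond=266.2194
(2,0): Delta=-0.8834 Bond=179.9563
(2,1): Delta=-0.1872 Bond=135.7655
(2,2): Delta=-2.4430 Bond=342.3846
V0=89.0145

Under the risk-neutral measure, an up-move has probability p* = (R−d)/(u−d) = 0.6571 and values discount at R = 1.02.
Payoff layer (t=3): V(3,0)=143.9200, V(3,1)=126.3600, V(3,2)=120.9900, V(3,3)=19.8700
  t=2,j=0: stock 56.7931 → up 64.7441 (V=126.3600), down 44.8665 (V=143.9200). Price 129.7849; hedge Δ=-0.8834, bond B=179.9563.
  t=2,j=1: stock 81.9546 → up 93.4282 (V=120.9900), down 64.7441 (V=126.3600). Price 120.4227; hedge Δ=-0.1872, bond B=135.7655.
  t=2,j=2: stock 118.2636 → up 134.8205 (V=19.8700), down 93.4282 (V=120.9900). Price 53.4703; hedge Δ=-2.4430, bond B=342.3846.
  t=1,j=0: stock 71.8900 → up 81.9546 (V=120.4227), down 56.7931 (V=129.7849). Price 121.2084; hedge Δ=-0.3721, bond B=147.9575.
  t=1,j=1: stock 103.7400 → up 118.2636 (V=53.4703), down 81.9546 (V=120.4227). Price 74.9269; hedge Δ=-1.8440, bond B=266.2194.
  t=0,j=0: stock 91.0000 → up 103.7400 (V=74.9269), down 71.8900 (V=121.2084). Price 89.0145; hedge Δ=-1.4531, bond B=221.2475.
Root portfolio cost Δ·91+B reproduces V0=89.0145.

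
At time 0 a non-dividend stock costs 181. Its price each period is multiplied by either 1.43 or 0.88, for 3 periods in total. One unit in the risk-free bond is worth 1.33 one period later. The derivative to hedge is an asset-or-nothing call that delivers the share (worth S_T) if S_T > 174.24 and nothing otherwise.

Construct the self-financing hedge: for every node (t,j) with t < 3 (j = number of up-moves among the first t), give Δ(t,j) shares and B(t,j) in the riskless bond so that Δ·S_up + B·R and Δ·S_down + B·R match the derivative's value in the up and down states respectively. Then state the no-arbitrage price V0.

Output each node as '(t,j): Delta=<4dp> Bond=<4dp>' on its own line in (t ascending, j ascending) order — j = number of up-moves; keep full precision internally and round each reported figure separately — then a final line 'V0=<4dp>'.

No-arbitrage ⇒ martingale measure with p* = (R−d)/(u−d) = 0.8182.
At expiry t=3: V(3,0)=0.0000, V(3,1)=200.4380, V(3,2)=325.7117, V(3,3)=529.2815
  t=2,j=0: stock 140.1664 → up 200.4380 (V=200.4380), down 123.3464 (V=0.0000). Price 123.3043; hedge Δ=2.6000, bond B=-241.1284.
  t=2,j=1: stock 227.7704 → up 325.7117 (V=325.7117), down 200.4380 (V=200.4380). Price 227.7704; hedge Δ=1.0000, bond B=0.0000.
  t=2,j=2: stock 370.1269 → up 529.2815 (V=529.2815), down 325.7117 (V=325.7117). Price 370.1269; hedge Δ=1.0000, bond B=0.0000.
  t=1,j=0: stock 159.2800 → up 227.7704 (V=227.7704), down 140.1664 (V=123.3043). Price 156.9749; hedge Δ=1.1925, bond B=-32.9635.
  t=1,j=1: stock 258.8300 → up 370.1269 (V=370.1269), down 227.7704 (V=227.7704). Price 258.8300; hedge Δ=1.0000, bond B=0.0000.
  t=0,j=0: stock 181.0000 → up 258.8300 (V=258.8300), down 159.2800 (V=156.9749). Price 180.6849; hedge Δ=1.0232, bond B=-4.5063.
Each (Δ,B) replicates both successor values, so the strategy is self-financing and V0 is arbitrage-free.

(0,0): Delta=1.0232 Bond=-4.5063
(1,0): Delta=1.1925 Bond=-32.9635
(1,1): Delta=1.0000 Bond=0.0000
(2,0): Delta=2.6000 Bond=-241.1284
(2,1): Delta=1.0000 Bond=0.0000
(2,2): Delta=1.0000 Bond=0.0000
V0=180.6849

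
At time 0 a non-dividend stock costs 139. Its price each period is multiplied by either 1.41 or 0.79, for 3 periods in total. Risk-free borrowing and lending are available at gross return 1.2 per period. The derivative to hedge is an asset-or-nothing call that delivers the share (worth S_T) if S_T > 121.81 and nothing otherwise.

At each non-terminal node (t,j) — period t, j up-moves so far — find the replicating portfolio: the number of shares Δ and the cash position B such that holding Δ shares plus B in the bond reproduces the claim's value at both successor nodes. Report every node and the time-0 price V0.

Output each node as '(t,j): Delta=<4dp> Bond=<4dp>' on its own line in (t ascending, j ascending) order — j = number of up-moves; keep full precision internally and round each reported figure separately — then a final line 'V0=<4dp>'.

No-arbitrage ⇒ martingale measure with p* = (R−d)/(u−d) = 0.6613.
Terminal payoffs: V(3,0)=0.0000, V(3,1)=122.3174, V(3,2)=218.3133, V(3,3)=389.6477
Node (2,0) S=86.7499: V=(p*·122.3174+(1−p*)·0.0000)/1.2=67.4061; Δ=(122.3174−0.0000)/(122.3174−68.5324)=2.2742; B=V−Δ·S=-129.8800
Node (2,1) S=154.8321: V=(p*·218.3133+(1−p*)·122.3174)/1.2=154.8321; Δ=(218.3133−122.3174)/(218.3133−122.3174)=1.0000; B=V−Δ·S=0.0000
Node (2,2) S=276.3459: V=(p*·389.6477+(1−p*)·218.3133)/1.2=276.3459; Δ=(389.6477−218.3133)/(389.6477−218.3133)=1.0000; B=V−Δ·S=0.0000
Node (1,0) S=109.8100: V=(p*·154.8321+(1−p*)·67.4061)/1.2=104.3500; Δ=(154.8321−67.4061)/(154.8321−86.7499)=1.2841; B=V−Δ·S=-36.6597
Node (1,1) S=195.9900: V=(p*·276.3459+(1−p*)·154.8321)/1.2=195.9900; Δ=(276.3459−154.8321)/(276.3459−154.8321)=1.0000; B=V−Δ·S=0.0000
Node (0,0) S=139.0000: V=(p*·195.9900+(1−p*)·104.3500)/1.2=137.4589; Δ=(195.9900−104.3500)/(195.9900−109.8100)=1.0634; B=V−Δ·S=-10.3475
Each (Δ,B) replicates both successor values, so the strategy is self-financing and V0 is arbitrage-free.

(0,0): Delta=1.0634 Bond=-10.3475
(1,0): Delta=1.2841 Bond=-36.6597
(1,1): Delta=1.0000 Bond=0.0000
(2,0): Delta=2.2742 Bond=-129.8800
(2,1): Delta=1.0000 Bond=0.0000
(2,2): Delta=1.0000 Bond=0.0000
V0=137.4589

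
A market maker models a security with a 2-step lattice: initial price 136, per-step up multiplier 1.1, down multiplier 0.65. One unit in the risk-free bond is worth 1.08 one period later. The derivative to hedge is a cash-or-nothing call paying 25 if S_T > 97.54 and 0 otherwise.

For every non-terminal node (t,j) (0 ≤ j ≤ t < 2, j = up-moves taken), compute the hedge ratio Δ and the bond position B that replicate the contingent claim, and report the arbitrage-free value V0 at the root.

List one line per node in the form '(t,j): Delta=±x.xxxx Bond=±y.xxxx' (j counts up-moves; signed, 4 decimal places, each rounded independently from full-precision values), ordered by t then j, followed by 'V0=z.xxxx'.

(0,0): Delta=0.3614 Bond=-29.5835
(1,0): Delta=0.0000 Bond=0.0000
(1,1): Delta=0.3714 Bond=-33.4362
V0=19.5706

Since d<R<u, set p* = (R−d)/(u−d) = 0.9556; price each node as the discounted p*-expectation of its children.
At expiry t=2: V(2,0)=0.0000, V(2,1)=0.0000, V(2,2)=25.0000
  t=1,j=0: stock 88.4000 → up 97.2400 (V=0.0000), down 57.4600 (V=0.0000). Price 0.0000; hedge Δ=0.0000, bond B=0.0000.
  t=1,j=1: stock 149.6000 → up 164.5600 (V=25.0000), down 97.2400 (V=0.0000). Price 22.1193; hedge Δ=0.3714, bond B=-33.4362.
  t=0,j=0: stock 136.0000 → up 149.6000 (V=22.1193), down 88.4000 (V=0.0000). Price 19.5706; hedge Δ=0.3614, bond B=-29.5835.
Self-financing check: at every node Δ·S+B equals the discounted successor values.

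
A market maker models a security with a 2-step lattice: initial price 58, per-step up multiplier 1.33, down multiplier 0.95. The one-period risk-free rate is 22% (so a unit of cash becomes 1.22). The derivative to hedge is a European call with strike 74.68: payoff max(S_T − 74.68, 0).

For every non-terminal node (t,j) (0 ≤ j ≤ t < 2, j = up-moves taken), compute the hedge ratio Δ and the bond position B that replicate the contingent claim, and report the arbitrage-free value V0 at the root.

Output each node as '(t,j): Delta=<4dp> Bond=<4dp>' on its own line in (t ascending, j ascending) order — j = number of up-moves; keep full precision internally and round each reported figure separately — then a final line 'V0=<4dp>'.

Risk-neutral probability p* = (R−d)/(u−d) = (1.22−0.95)/(1.33−0.95) = 0.7105.
At expiry t=2: V(2,0)=0.0000, V(2,1)=0.0000, V(2,2)=27.9162
(1,0): S=55.1000. Δ = (V_up−V_dn)/(S_up−S_dn) = (0.0000−0.0000)/(73.2830−52.3450) = 0.0000. V = [p*·0.0000 + (1−p*)·0.0000]/1.22 = 0.0000. B = V − Δ·S = 0.0000.
(1,1): S=77.1400. Δ = (V_up−V_dn)/(S_up−S_dn) = (27.9162−0.0000)/(102.5962−73.2830) = 0.9523. V = [p*·27.9162 + (1−p*)·0.0000]/1.22 = 16.2584. B = V − Δ·S = -57.2053.
(0,0): S=58.0000. Δ = (V_up−V_dn)/(S_up−S_dn) = (16.2584−0.0000)/(77.1400−55.1000) = 0.7377. V = [p*·16.2584 + (1−p*)·0.0000]/1.22 = 9.4688. B = V − Δ·S = -33.3163.
Self-financing check: at every node Δ·S+B equals the discounted successor values.

(0,0): Delta=0.7377 Bond=-33.3163
(1,0): Delta=0.0000 Bond=0.0000
(1,1): Delta=0.9523 Bond=-57.2053
V0=9.4688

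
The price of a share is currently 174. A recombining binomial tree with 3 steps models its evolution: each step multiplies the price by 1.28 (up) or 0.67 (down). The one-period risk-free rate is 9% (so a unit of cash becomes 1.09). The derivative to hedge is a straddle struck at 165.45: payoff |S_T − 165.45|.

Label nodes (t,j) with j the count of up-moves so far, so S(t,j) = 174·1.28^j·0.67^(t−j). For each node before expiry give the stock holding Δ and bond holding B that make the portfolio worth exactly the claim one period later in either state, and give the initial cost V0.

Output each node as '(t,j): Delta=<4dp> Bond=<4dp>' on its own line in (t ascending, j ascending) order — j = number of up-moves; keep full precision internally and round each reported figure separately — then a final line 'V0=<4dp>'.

Risk-neutral probability p* = (R−d)/(u−d) = (1.09−0.67)/(1.28−0.67) = 0.6885.
Payoff layer (t=3): V(3,0)=113.1172, V(3,1)=65.4710, V(3,2)=25.5547, V(3,3)=199.4544
(2,0): S=78.1086. Δ = (V_up−V_dn)/(S_up−S_dn) = (65.4710−113.1172)/(99.9790−52.3328) = -1.0000. V = [p*·65.4710 + (1−p*)·113.1172]/1.09 = 73.6804. B = V − Δ·S = 151.7890.
(2,1): S=149.2224. Δ = (V_up−V_dn)/(S_up−S_dn) = (25.5547−65.4710)/(191.0047−99.9790) = -0.4385. V = [p*·25.5547 + (1−p*)·65.4710]/1.09 = 34.8510. B = V − Δ·S = 100.2876.
(2,2): S=285.0816. Δ = (V_up−V_dn)/(S_up−S_dn) = (199.4544−25.5547)/(364.9044−191.0047) = 1.0000. V = [p*·199.4544 + (1−p*)·25.5547]/1.09 = 133.2926. B = V − Δ·S = -151.7890.
(1,0): S=116.5800. Δ = (V_up−V_dn)/(S_up−S_dn) = (34.8510−73.6804)/(149.2224−78.1086) = -0.5460. V = [p*·34.8510 + (1−p*)·73.6804]/1.09 = 43.0692. B = V − Δ·S = 106.7239.
(1,1): S=222.7200. Δ = (V_up−V_dn)/(S_up−S_dn) = (133.2926−34.8510)/(285.0816−149.2224) = 0.7246. V = [p*·133.2926 + (1−p*)·34.8510]/1.09 = 94.1564. B = V − Δ·S = -67.2232.
(0,0): S=174.0000. Δ = (V_up−V_dn)/(S_up−S_dn) = (94.1564−43.0692)/(222.7200−116.5800) = 0.4813. V = [p*·94.1564 + (1−p*)·43.0692]/1.09 = 71.7835. B = V − Δ·S = -11.9660.
The time-0 hedge costs 71.7835, which is the no-arbitrage price.

(0,0): Delta=0.4813 Bond=-11.9660
(1,0): Delta=-0.5460 Bond=106.7239
(1,1): Delta=0.7246 Bond=-67.2232
(2,0): Delta=-1.0000 Bond=151.7890
(2,1): Delta=-0.4385 Bond=100.2876
(2,2): Delta=1.0000 Bond=-151.7890
V0=71.7835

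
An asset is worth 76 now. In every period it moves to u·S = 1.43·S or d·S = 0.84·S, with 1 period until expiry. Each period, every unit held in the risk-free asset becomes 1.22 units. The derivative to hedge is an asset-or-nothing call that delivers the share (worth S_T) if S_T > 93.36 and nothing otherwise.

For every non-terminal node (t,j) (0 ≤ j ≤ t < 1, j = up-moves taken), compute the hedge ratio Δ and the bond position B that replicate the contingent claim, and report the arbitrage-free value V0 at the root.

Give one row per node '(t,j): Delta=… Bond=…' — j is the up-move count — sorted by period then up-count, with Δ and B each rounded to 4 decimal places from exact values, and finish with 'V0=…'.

Risk-neutral probability p* = (R−d)/(u−d) = (1.22−0.84)/(1.43−0.84) = 0.6441.
At expiry t=1: V(1,0)=0.0000, V(1,1)=108.6800
Node (0,0) S=76.0000: V=(p*·108.6800+(1−p*)·0.0000)/1.22=57.3748; Δ=(108.6800−0.0000)/(108.6800−63.8400)=2.4237; B=V−Δ·S=-126.8286
Each (Δ,B) replicates both successor values, so the strategy is self-financing and V0 is arbitrage-free.

(0,0): Delta=2.4237 Bond=-126.8286
V0=57.3748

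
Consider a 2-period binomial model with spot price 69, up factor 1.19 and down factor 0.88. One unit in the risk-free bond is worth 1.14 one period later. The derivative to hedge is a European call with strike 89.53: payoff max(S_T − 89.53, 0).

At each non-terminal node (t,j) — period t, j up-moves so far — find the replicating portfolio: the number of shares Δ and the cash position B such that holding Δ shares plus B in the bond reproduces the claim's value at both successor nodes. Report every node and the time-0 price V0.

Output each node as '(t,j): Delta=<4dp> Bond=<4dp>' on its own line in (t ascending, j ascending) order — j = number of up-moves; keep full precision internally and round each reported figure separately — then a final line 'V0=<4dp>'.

Risk-neutral probability p* = (R−d)/(u−d) = (1.14−0.88)/(1.19−0.88) = 0.8387.
At expiry t=2: V(2,0)=0.0000, V(2,1)=0.0000, V(2,2)=8.1809
(1,0): S=60.7200. Δ = (V_up−V_dn)/(S_up−S_dn) = (0.0000−0.0000)/(72.2568−53.4336) = 0.0000. V = [p*·0.0000 + (1−p*)·0.0000]/1.14 = 0.0000. B = V − Δ·S = 0.0000.
(1,1): S=82.1100. Δ = (V_up−V_dn)/(S_up−S_dn) = (8.1809−0.0000)/(97.7109−72.2568) = 0.3214. V = [p*·8.1809 + (1−p*)·0.0000]/1.14 = 6.0188. B = V − Δ·S = -20.3712.
(0,0): S=69.0000. Δ = (V_up−V_dn)/(S_up−S_dn) = (6.0188−0.0000)/(82.1100−60.7200) = 0.2814. V = [p*·6.0188 + (1−p*)·0.0000]/1.14 = 4.4281. B = V − Δ·S = -14.9873.
Self-financing check: at every node Δ·S+B equals the discounted successor values.

(0,0): Delta=0.2814 Bond=-14.9873
(1,0): Delta=0.0000 Bond=0.0000
(1,1): Delta=0.3214 Bond=-20.3712
V0=4.4281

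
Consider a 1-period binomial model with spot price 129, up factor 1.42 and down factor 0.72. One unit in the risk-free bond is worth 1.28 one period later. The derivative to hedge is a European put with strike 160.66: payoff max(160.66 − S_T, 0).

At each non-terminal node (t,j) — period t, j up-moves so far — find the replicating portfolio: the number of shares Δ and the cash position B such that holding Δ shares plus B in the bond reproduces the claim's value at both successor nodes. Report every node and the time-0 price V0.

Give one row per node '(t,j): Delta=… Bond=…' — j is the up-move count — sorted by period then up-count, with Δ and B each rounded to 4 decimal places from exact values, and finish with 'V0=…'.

Under the risk-neutral measure, an up-move has probability p* = (R−d)/(u−d) = 0.8000 and values discount at R = 1.28.
Payoff layer (t=1): V(1,0)=67.7800, V(1,1)=0.0000
(0,0): S=129.0000. Δ = (V_up−V_dn)/(S_up−S_dn) = (0.0000−67.7800)/(183.1800−92.8800) = -0.7506. V = [p*·0.0000 + (1−p*)·67.7800]/1.28 = 10.5906. B = V − Δ·S = 107.4192.
Check: Δ(0,0)·S0 + B(0,0) = 10.5906 = V0.

(0,0): Delta=-0.7506 Bond=107.4192
V0=10.5906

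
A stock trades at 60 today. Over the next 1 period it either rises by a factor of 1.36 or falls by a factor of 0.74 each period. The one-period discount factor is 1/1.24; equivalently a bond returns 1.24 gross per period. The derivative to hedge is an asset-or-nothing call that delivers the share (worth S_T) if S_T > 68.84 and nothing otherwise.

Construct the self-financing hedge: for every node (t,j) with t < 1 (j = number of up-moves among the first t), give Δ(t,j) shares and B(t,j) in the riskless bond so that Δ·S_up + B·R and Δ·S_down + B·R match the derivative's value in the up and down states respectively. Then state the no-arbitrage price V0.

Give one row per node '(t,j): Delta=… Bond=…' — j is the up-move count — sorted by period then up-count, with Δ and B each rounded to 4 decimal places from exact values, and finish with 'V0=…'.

(0,0): Delta=2.1935 Bond=-78.5432
V0=53.0697

Under the risk-neutral measure, an up-move has probability p* = (R−d)/(u−d) = 0.8065 and values discount at R = 1.24.
At expiry t=1: V(1,0)=0.0000, V(1,1)=81.6000
(0,0): S=60.0000. Δ = (V_up−V_dn)/(S_up−S_dn) = (81.6000−0.0000)/(81.6000−44.4000) = 2.1935. V = [p*·81.6000 + (1−p*)·0.0000]/1.24 = 53.0697. B = V − Δ·S = -78.5432.
Self-financing check: at every node Δ·S+B equals the discounted successor values.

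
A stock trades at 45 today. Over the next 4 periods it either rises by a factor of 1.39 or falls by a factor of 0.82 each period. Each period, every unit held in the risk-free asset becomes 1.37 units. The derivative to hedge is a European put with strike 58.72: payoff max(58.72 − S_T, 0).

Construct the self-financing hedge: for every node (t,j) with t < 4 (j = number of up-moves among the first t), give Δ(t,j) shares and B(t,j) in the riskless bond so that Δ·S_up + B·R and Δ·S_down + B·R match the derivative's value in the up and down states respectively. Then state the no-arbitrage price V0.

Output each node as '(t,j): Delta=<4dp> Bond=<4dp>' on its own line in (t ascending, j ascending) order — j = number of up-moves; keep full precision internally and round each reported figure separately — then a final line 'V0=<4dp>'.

(0,0): Delta=-0.0017 Bond=0.0777
(1,0): Delta=-0.0477 Bond=1.8027
(1,1): Delta=-0.0007 Bond=0.0447
(2,0): Delta=-1.0000 Bond=31.2856
(2,1): Delta=-0.0272 Bond=1.4218
(2,2): Delta=-0.0001 Bond=0.0118
(3,0): Delta=-1.0000 Bond=42.8613
(3,1): Delta=-1.0000 Bond=42.8613
(3,2): Delta=-0.0064 Bond=0.4602
(3,3): Delta=0.0000 Bond=0.0000
V0=0.0017

The replicating-portfolio and risk-neutral prices coincide; use p* = (1.37−0.82)/(1.39−0.82) = 0.9649 for the latter.
At expiry t=4: V(4,0)=38.3745, V(4,1)=24.2319, V(4,2)=0.2585, V(4,3)=0.0000, V(4,4)=0.0000
  t=3,j=0: stock 24.8116 → up 34.4881 (V=24.2319), down 20.3455 (V=38.3745). Price 18.0498; hedge Δ=-1.0000, bond B=42.8613.
  t=3,j=1: stock 42.0586 → up 58.4615 (V=0.2585), down 34.4881 (V=24.2319). Price 0.8027; hedge Δ=-1.0000, bond B=42.8613.
  t=3,j=2: stock 71.2945 → up 99.0993 (V=0.0000), down 58.4615 (V=0.2585). Price 0.0066; hedge Δ=-0.0064, bond B=0.4602.
  t=3,j=3: stock 120.8529 → up 167.9855 (V=0.0000), down 99.0993 (V=0.0000). Price 0.0000; hedge Δ=0.0000, bond B=0.0000.
  t=2,j=0: stock 30.2580 → up 42.0586 (V=0.8027), down 24.8116 (V=18.0498). Price 1.0276; hedge Δ=-1.0000, bond B=31.2856.
  t=2,j=1: stock 51.2910 → up 71.2945 (V=0.0066), down 42.0586 (V=0.8027). Price 0.0252; hedge Δ=-0.0272, bond B=1.4218.
  t=2,j=2: stock 86.9445 → up 120.8529 (V=0.0000), down 71.2945 (V=0.0066). Price 0.0002; hedge Δ=-0.0001, bond B=0.0118.
  t=1,j=0: stock 36.9000 → up 51.2910 (V=0.0252), down 30.2580 (V=1.0276). Price 0.0441; hedge Δ=-0.0477, bond B=1.8027.
  t=1,j=1: stock 62.5500 → up 86.9445 (V=0.0002), down 51.2910 (V=0.0252). Price 0.0008; hedge Δ=-0.0007, bond B=0.0447.
  t=0,j=0: stock 45.0000 → up 62.5500 (V=0.0008), down 36.9000 (V=0.0441). Price 0.0017; hedge Δ=-0.0017, bond B=0.0777.
Check: Δ(0,0)·S0 + B(0,0) = 0.0017 = V0.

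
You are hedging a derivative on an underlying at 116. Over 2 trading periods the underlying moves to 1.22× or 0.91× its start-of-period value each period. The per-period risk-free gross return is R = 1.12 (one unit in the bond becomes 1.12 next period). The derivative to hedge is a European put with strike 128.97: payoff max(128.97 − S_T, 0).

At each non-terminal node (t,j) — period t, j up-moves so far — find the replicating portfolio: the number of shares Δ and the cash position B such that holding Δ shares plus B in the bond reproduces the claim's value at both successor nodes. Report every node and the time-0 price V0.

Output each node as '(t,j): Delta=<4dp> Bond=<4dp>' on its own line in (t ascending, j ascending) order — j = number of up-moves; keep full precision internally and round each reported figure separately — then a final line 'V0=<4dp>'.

(0,0): Delta=-0.2652 Bond=33.5628
(1,0): Delta=-1.0000 Bond=115.1518
(1,1): Delta=-0.0043 Bond=0.6564
V0=2.7952

Risk-neutral probability p* = (R−d)/(u−d) = (1.12−0.91)/(1.22−0.91) = 0.6774.
Terminal values V(2,·): V(2,0)=32.9104, V(2,1)=0.1868, V(2,2)=0.0000
(1,0): S=105.5600. Δ = (V_up−V_dn)/(S_up−S_dn) = (0.1868−32.9104)/(128.7832−96.0596) = -1.0000. V = [p*·0.1868 + (1−p*)·32.9104]/1.12 = 9.5918. B = V − Δ·S = 115.1518.
(1,1): S=141.5200. Δ = (V_up−V_dn)/(S_up−S_dn) = (0.0000−0.1868)/(172.6544−128.7832) = -0.0043. V = [p*·0.0000 + (1−p*)·0.1868]/1.12 = 0.0538. B = V − Δ·S = 0.6564.
(0,0): S=116.0000. Δ = (V_up−V_dn)/(S_up−S_dn) = (0.0538−9.5918)/(141.5200−105.5600) = -0.2652. V = [p*·0.0538 + (1−p*)·9.5918]/1.12 = 2.7952. B = V − Δ·S = 33.5628.
Root portfolio cost Δ·116+B reproduces V0=2.7952.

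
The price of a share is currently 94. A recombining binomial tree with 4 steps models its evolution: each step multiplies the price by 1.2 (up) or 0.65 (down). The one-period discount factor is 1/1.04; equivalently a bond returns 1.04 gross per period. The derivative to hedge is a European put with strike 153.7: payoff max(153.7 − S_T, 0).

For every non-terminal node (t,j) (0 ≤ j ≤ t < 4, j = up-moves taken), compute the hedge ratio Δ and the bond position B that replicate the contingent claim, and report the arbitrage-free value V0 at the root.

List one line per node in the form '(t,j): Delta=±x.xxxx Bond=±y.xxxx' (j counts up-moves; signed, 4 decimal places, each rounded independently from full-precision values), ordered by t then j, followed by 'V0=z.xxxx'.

Risk-neutral probability p* = (R−d)/(u−d) = (1.04−0.65)/(1.2−0.65) = 0.7091.
Terminal payoffs: V(4,0)=136.9204, V(4,1)=122.7223, V(4,2)=96.5104, V(4,3)=48.1192, V(4,4)=0.0000
Node (3,0) S=25.8148: V=(p*·122.7223+(1−p*)·136.9204)/1.04=121.9737; Δ=(122.7223−136.9204)/(30.9777−16.7796)=-1.0000; B=V−Δ·S=147.7885
Node (3,1) S=47.6580: V=(p*·96.5104+(1−p*)·122.7223)/1.04=100.1305; Δ=(96.5104−122.7223)/(57.1896−30.9777)=-1.0000; B=V−Δ·S=147.7885
Node (3,2) S=87.9840: V=(p*·48.1192+(1−p*)·96.5104)/1.04=59.8045; Δ=(48.1192−96.5104)/(105.5808−57.1896)=-1.0000; B=V−Δ·S=147.7885
Node (3,3) S=162.4320: V=(p*·0.0000+(1−p*)·48.1192)/1.04=13.4599; Δ=(0.0000−48.1192)/(194.9184−105.5808)=-0.5386; B=V−Δ·S=100.9494
Node (2,0) S=39.7150: V=(p*·100.1305+(1−p*)·121.9737)/1.04=102.3893; Δ=(100.1305−121.9737)/(47.6580−25.8148)=-1.0000; B=V−Δ·S=142.1043
Node (2,1) S=73.3200: V=(p*·59.8045+(1−p*)·100.1305)/1.04=68.7843; Δ=(59.8045−100.1305)/(87.9840−47.6580)=-1.0000; B=V−Δ·S=142.1043
Node (2,2) S=135.3600: V=(p*·13.4599+(1−p*)·59.8045)/1.04=25.9057; Δ=(13.4599−59.8045)/(162.4320−87.9840)=-0.6225; B=V−Δ·S=110.1685
Node (1,0) S=61.1000: V=(p*·68.7843+(1−p*)·102.3893)/1.04=75.5387; Δ=(68.7843−102.3893)/(73.3200−39.7150)=-1.0000; B=V−Δ·S=136.6387
Node (1,1) S=112.8000: V=(p*·25.9057+(1−p*)·68.7843)/1.04=36.9034; Δ=(25.9057−68.7843)/(135.3600−73.3200)=-0.6911; B=V−Δ·S=114.8644
Node (0,0) S=94.0000: V=(p*·36.9034+(1−p*)·75.5387)/1.04=46.2911; Δ=(36.9034−75.5387)/(112.8000−61.1000)=-0.7473; B=V−Δ·S=116.5372
Root portfolio cost Δ·94+B reproduces V0=46.2911.

(0,0): Delta=-0.7473 Bond=116.5372
(1,0): Delta=-1.0000 Bond=136.6387
(1,1): Delta=-0.6911 Bond=114.8644
(2,0): Delta=-1.0000 Bond=142.1043
(2,1): Delta=-1.0000 Bond=142.1043
(2,2): Delta=-0.6225 Bond=110.1685
(3,0): Delta=-1.0000 Bond=147.7885
(3,1): Delta=-1.0000 Bond=147.7885
(3,2): Delta=-1.0000 Bond=147.7885
(3,3): Delta=-0.5386 Bond=100.9494
V0=46.2911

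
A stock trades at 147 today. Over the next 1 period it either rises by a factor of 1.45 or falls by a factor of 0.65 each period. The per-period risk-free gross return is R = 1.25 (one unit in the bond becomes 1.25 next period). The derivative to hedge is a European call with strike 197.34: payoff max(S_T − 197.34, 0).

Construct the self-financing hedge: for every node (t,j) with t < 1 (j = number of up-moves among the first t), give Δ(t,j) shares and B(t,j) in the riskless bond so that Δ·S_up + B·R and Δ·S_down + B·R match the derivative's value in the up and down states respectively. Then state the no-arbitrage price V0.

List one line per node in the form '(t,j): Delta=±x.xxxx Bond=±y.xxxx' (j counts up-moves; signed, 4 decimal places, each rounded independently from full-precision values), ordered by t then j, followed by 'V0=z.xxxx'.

(0,0): Delta=0.1344 Bond=-10.2765
V0=9.4860

Under the risk-neutral measure, an up-move has probability p* = (R−d)/(u−d) = 0.7500 and values discount at R = 1.25.
At expiry t=1: V(1,0)=0.0000, V(1,1)=15.8100
  t=0,j=0: stock 147.0000 → up 213.1500 (V=15.8100), down 95.5500 (V=0.0000). Price 9.4860; hedge Δ=0.1344, bond B=-10.2765.
Self-financing check: at every node Δ·S+B equals the discounted successor values.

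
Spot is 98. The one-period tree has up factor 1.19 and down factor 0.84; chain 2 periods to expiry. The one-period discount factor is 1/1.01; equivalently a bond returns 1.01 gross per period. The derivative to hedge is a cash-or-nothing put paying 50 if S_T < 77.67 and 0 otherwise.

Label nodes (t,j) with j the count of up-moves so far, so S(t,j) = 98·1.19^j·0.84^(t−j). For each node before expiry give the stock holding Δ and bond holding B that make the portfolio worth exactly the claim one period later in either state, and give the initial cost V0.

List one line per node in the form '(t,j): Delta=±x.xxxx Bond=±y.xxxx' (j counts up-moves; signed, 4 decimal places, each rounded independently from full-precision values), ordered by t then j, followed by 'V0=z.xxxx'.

(0,0): Delta=-0.7423 Bond=85.7059
(1,0): Delta=-1.7354 Bond=168.3168
(1,1): Delta=0.0000 Bond=0.0000
V0=12.9639

Since d<R<u, set p* = (R−d)/(u−d) = 0.4857; price each node as the discounted p*-expectation of its children.
Terminal values V(2,·): V(2,0)=50.0000, V(2,1)=0.0000, V(2,2)=0.0000
Node (1,0) S=82.3200: V=(p*·0.0000+(1−p*)·50.0000)/1.01=25.4597; Δ=(0.0000−50.0000)/(97.9608−69.1488)=-1.7354; B=V−Δ·S=168.3168
Node (1,1) S=116.6200: V=(p*·0.0000+(1−p*)·0.0000)/1.01=0.0000; Δ=(0.0000−0.0000)/(138.7778−97.9608)=0.0000; B=V−Δ·S=0.0000
Node (0,0) S=98.0000: V=(p*·0.0000+(1−p*)·25.4597)/1.01=12.9639; Δ=(0.0000−25.4597)/(116.6200−82.3200)=-0.7423; B=V−Δ·S=85.7059
Root portfolio cost Δ·98+B reproduces V0=12.9639.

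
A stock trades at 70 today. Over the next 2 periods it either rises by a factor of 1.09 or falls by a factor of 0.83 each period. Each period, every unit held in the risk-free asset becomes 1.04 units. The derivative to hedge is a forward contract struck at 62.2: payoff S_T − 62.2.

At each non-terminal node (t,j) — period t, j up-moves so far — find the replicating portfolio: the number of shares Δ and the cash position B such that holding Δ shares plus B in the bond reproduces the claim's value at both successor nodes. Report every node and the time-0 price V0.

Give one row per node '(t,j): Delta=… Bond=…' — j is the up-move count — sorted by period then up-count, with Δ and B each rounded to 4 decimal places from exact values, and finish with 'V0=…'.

Under the risk-neutral measure, an up-move has probability p* = (R−d)/(u−d) = 0.8077 and values discount at R = 1.04.
Payoff layer (t=2): V(2,0)=-13.9770, V(2,1)=1.1290, V(2,2)=20.9670
Node (1,0) S=58.1000: V=(p*·1.1290+(1−p*)·-13.9770)/1.04=-1.7077; Δ=(1.1290−-13.9770)/(63.3290−48.2230)=1.0000; B=V−Δ·S=-59.8077
Node (1,1) S=76.3000: V=(p*·20.9670+(1−p*)·1.1290)/1.04=16.4923; Δ=(20.9670−1.1290)/(83.1670−63.3290)=1.0000; B=V−Δ·S=-59.8077
Node (0,0) S=70.0000: V=(p*·16.4923+(1−p*)·-1.7077)/1.04=12.4926; Δ=(16.4923−-1.7077)/(76.3000−58.1000)=1.0000; B=V−Δ·S=-57.5074
The time-0 hedge costs 12.4926, which is the no-arbitrage price.

(0,0): Delta=1.0000 Bond=-57.5074
(1,0): Delta=1.0000 Bond=-59.8077
(1,1): Delta=1.0000 Bond=-59.8077
V0=12.4926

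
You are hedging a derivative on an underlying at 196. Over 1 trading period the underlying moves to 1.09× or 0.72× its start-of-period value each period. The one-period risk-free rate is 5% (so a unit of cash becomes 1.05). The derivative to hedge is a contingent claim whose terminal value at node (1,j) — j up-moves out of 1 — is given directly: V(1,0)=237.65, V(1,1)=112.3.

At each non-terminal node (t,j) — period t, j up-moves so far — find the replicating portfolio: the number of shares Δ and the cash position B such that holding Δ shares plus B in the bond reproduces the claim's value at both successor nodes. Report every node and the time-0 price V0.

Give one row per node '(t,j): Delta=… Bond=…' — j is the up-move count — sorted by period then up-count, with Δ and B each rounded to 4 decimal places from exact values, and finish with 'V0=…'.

(0,0): Delta=-1.7285 Bond=458.6422
V0=119.8584

Since d<R<u, set p* = (R−d)/(u−d) = 0.8919; price each node as the discounted p*-expectation of its children.
At expiry t=1: V(1,0)=237.6500, V(1,1)=112.3000
Node (0,0) S=196.0000: V=(p*·112.3000+(1−p*)·237.6500)/1.05=119.8584; Δ=(112.3000−237.6500)/(213.6400−141.1200)=-1.7285; B=V−Δ·S=458.6422
Each (Δ,B) replicates both successor values, so the strategy is self-financing and V0 is arbitrage-free.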